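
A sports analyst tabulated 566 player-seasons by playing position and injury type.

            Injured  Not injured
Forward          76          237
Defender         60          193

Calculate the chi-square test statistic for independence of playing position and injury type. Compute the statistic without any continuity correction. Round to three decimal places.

0.025

Row totals: 313, 253. Column totals: 136, 430. Grand total N = 566.
Expected counts (row total × column total / N):
  Forward, Injured: 313×136/566 = 75.2085
  Forward, Not injured: 313×430/566 = 237.7915
  Defender, Injured: 253×136/566 = 60.7915
  Defender, Not injured: 253×430/566 = 192.2085
Contributions (O − E)²/E:
  (76 − 75.2085)²/75.2085 = 0.0083
  (237 − 237.7915)²/237.7915 = 0.0026
  (60 − 60.7915)²/60.7915 = 0.0103
  (193 − 192.2085)²/192.2085 = 0.0033
χ² = 0.0083 + 0.0026 + 0.0103 + 0.0033 = 0.025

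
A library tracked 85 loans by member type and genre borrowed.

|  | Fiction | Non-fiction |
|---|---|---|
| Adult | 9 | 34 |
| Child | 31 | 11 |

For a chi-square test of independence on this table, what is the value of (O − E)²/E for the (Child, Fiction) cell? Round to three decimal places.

Row total (Child) = 42; column total (Fiction) = 40; N = 85.
Expected count E = 42 × 40 / 85 = 19.7647.
Contribution = (O − E)²/E = (31 − 19.7647)² / 19.7647 = 6.387.

6.387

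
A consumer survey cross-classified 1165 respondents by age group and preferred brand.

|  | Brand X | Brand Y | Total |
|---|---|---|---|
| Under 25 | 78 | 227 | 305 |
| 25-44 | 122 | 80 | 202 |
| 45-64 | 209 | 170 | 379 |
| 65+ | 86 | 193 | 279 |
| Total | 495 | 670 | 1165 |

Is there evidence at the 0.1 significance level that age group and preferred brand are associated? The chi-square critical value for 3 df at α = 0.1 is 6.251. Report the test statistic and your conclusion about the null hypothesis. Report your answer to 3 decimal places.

102.599; reject H₀

Grand total N = 1165.
Expected counts (row total × column total / N):
  Under 25, Brand X: 305×495/1165 = 129.59227
  Under 25, Brand Y: 305×670/1165 = 175.40773
  25-44, Brand X: 202×495/1165 = 85.82833
  25-44, Brand Y: 202×670/1165 = 116.17167
  45-64, Brand X: 379×495/1165 = 161.03433
  45-64, Brand Y: 379×670/1165 = 217.96567
  65+, Brand X: 279×495/1165 = 118.54506
  65+, Brand Y: 279×670/1165 = 160.45494
Contributions (O − E)²/E:
  (78 − 129.59227)²/129.59227 = 20.5395
  (227 − 175.40773)²/175.40773 = 15.1747
  (122 − 85.82833)²/85.82833 = 15.2443
  (80 − 116.17167)²/116.17167 = 11.2626
  (209 − 161.03433)²/161.03433 = 14.2870
  (170 − 217.96567)²/217.96567 = 10.5554
  (86 − 118.54506)²/118.54506 = 8.9348
  (193 − 160.45494)²/160.45494 = 6.6011
χ² = 20.5395 + 15.1747 + 15.2443 + 11.2626 + 14.2870 + 10.5554 + 8.9348 + 6.6011 = 102.599
df = (4−1)(2−1) = 3. Since 102.599 > 6.251, reject the null hypothesis of independence at α = 0.1.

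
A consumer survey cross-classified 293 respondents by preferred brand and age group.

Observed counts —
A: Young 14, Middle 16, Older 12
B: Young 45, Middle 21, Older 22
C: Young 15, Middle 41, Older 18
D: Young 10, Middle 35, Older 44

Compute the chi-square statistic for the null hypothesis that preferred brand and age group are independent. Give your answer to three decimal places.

Row totals: 42, 88, 74, 89. Column totals: 84, 113, 96. Grand total N = 293.
Expected counts (row total × column total / N):
  A, Young: 42×84/293 = 12.0410
  A, Middle: 42×113/293 = 16.1980
  A, Older: 42×96/293 = 13.7611
  B, Young: 88×84/293 = 25.2287
  B, Middle: 88×113/293 = 33.9386
  B, Older: 88×96/293 = 28.8328
  C, Young: 74×84/293 = 21.2150
  C, Middle: 74×113/293 = 28.5392
  C, Older: 74×96/293 = 24.2457
  D, Young: 89×84/293 = 25.5154
  D, Middle: 89×113/293 = 34.3242
  D, Older: 89×96/293 = 29.1604
Contributions (O − E)²/E:
  (14 − 12.0410)²/12.0410 = 0.3187
  (16 − 16.1980)²/16.1980 = 0.0024
  (12 − 13.7611)²/13.7611 = 0.2254
  (45 − 25.2287)²/25.2287 = 15.4944
  (21 − 33.9386)²/33.9386 = 4.9327
  (22 − 28.8328)²/28.8328 = 1.6192
  (15 − 21.2150)²/21.2150 = 1.8207
  (41 − 28.5392)²/28.5392 = 5.4406
  (18 − 24.2457)²/24.2457 = 1.6089
  (10 − 25.5154)²/25.5154 = 9.4346
  (35 − 34.3242)²/34.3242 = 0.0133
  (44 − 29.1604)²/29.1604 = 7.5518
χ² = 0.3187 + 0.0024 + 0.2254 + 15.4944 + 4.9327 + 1.6192 + 1.8207 + 5.4406 + 1.6089 + 9.4346 + 0.0133 + 7.5518 = 48.463

48.463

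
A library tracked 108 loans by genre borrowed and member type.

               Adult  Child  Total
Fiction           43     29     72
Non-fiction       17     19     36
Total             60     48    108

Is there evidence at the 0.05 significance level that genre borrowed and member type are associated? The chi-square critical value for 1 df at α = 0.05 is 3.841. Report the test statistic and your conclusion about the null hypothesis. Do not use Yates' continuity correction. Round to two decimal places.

Grand total N = 108.
Expected counts (row total × column total / N):
  Fiction, Adult: 72×60/108 = 40.000
  Fiction, Child: 72×48/108 = 32.000
  Non-fiction, Adult: 36×60/108 = 20.000
  Non-fiction, Child: 36×48/108 = 16.000
Contributions (O − E)²/E:
  (43 − 40.000)²/40.000 = 0.2250
  (29 − 32.000)²/32.000 = 0.2813
  (17 − 20.000)²/20.000 = 0.4500
  (19 − 16.000)²/16.000 = 0.5625
χ² = 0.2250 + 0.2813 + 0.4500 + 0.5625 = 1.52
df = (2−1)(2−1) = 1. Since 1.52 < 3.841, fail to reject the null hypothesis of independence at α = 0.05.

1.52; fail to reject H₀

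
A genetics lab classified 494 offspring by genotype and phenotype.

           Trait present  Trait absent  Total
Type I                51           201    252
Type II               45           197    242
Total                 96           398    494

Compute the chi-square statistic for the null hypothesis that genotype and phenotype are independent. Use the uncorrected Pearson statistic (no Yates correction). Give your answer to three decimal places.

Grand total N = 494.
Expected counts (row total × column total / N):
  Type I, Trait present: 252×96/494 = 48.9717
  Type I, Trait absent: 252×398/494 = 203.0283
  Type II, Trait present: 242×96/494 = 47.0283
  Type II, Trait absent: 242×398/494 = 194.9717
Contributions (O − E)²/E:
  (51 − 48.9717)²/48.9717 = 0.0840
  (201 − 203.0283)²/203.0283 = 0.0203
  (45 − 47.0283)²/47.0283 = 0.0875
  (197 − 194.9717)²/194.9717 = 0.0211
χ² = 0.0840 + 0.0203 + 0.0875 + 0.0211 = 0.213

0.213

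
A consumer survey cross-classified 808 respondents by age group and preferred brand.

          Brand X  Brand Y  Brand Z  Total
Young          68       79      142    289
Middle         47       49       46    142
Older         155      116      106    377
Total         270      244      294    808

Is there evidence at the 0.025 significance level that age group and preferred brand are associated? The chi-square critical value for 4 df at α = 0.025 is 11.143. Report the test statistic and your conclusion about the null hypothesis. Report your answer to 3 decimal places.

37.458; reject H₀

Grand total N = 808.
Expected counts (row total × column total / N):
  Young, Brand X: 289×270/808 = 96.5718
  Young, Brand Y: 289×244/808 = 87.2723
  Young, Brand Z: 289×294/808 = 105.1559
  Middle, Brand X: 142×270/808 = 47.4505
  Middle, Brand Y: 142×244/808 = 42.8812
  Middle, Brand Z: 142×294/808 = 51.6683
  Older, Brand X: 377×270/808 = 125.9777
  Older, Brand Y: 377×244/808 = 113.8465
  Older, Brand Z: 377×294/808 = 137.1757
Contributions (O − E)²/E:
  (68 − 96.5718)²/96.5718 = 8.4533
  (79 − 87.2723)²/87.2723 = 0.7841
  (142 − 105.1559)²/105.1559 = 12.9093
  (47 − 47.4505)²/47.4505 = 0.0043
  (49 − 42.8812)²/42.8812 = 0.8731
  (46 − 51.6683)²/51.6683 = 0.6218
  (155 − 125.9777)²/125.9777 = 6.6861
  (116 − 113.8465)²/113.8465 = 0.0407
  (106 − 137.1757)²/137.1757 = 7.0853
χ² = 8.4533 + 0.7841 + 12.9093 + 0.0043 + 0.8731 + 0.6218 + 6.6861 + 0.0407 + 7.0853 = 37.458
df = (3−1)(3−1) = 4. Since 37.458 > 11.143, reject the null hypothesis of independence at α = 0.025.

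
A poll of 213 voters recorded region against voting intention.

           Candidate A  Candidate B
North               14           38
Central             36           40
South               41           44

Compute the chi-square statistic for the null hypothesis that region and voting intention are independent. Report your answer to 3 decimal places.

7.031

Row totals: 52, 76, 85. Column totals: 91, 122. Grand total N = 213.
Expected counts (row total × column total / N):
  North, Candidate A: 52×91/213 = 22.2160
  North, Candidate B: 52×122/213 = 29.7840
  Central, Candidate A: 76×91/213 = 32.4695
  Central, Candidate B: 76×122/213 = 43.5305
  South, Candidate A: 85×91/213 = 36.3146
  South, Candidate B: 85×122/213 = 48.6854
Contributions (O − E)²/E:
  (14 − 22.2160)²/22.2160 = 3.0385
  (38 − 29.7840)²/29.7840 = 2.2664
  (36 − 32.4695)²/32.4695 = 0.3839
  (40 − 43.5305)²/43.5305 = 0.2863
  (41 − 36.3146)²/36.3146 = 0.6045
  (44 − 48.6854)²/48.6854 = 0.4509
χ² = 3.0385 + 2.2664 + 0.3839 + 0.2863 + 0.6045 + 0.4509 = 7.031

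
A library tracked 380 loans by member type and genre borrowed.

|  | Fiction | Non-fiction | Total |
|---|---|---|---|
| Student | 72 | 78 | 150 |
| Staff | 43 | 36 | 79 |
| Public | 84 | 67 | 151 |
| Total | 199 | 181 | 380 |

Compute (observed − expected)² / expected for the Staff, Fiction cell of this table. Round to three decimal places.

Row total (Staff) = 79; column total (Fiction) = 199; N = 380.
Expected count E = 79 × 199 / 380 = 41.3711.
Contribution = (O − E)²/E = (43 − 41.3711)² / 41.3711 = 0.064.

0.064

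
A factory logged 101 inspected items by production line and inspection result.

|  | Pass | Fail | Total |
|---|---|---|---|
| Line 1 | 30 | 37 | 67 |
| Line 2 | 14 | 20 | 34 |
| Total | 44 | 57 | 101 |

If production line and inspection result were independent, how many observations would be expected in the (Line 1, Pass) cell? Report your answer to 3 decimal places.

29.188

Row total (Line 1) = 67; column total (Pass) = 44; grand total N = 101.
Expected count = (row total × column total) / N = 67 × 44 / 101 = 29.188.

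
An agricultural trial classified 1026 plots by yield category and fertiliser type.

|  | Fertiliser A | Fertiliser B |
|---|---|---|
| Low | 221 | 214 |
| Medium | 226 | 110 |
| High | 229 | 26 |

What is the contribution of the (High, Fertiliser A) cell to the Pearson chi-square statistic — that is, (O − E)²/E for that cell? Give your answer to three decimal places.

Row total (High) = 255; column total (Fertiliser A) = 676; N = 1026.
Expected count E = 255 × 676 / 1026 = 168.0117.
Contribution = (O − E)²/E = (229 − 168.0117)² / 168.0117 = 22.139.

22.139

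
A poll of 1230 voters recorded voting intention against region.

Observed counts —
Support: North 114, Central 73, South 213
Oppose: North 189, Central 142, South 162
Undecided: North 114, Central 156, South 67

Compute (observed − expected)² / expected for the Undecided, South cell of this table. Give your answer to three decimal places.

Row total (Undecided) = 337; column total (South) = 442; N = 1230.
Expected count E = 337 × 442 / 1230 = 121.1008.
Contribution = (O − E)²/E = (67 − 121.1008)² / 121.1008 = 24.169.

24.169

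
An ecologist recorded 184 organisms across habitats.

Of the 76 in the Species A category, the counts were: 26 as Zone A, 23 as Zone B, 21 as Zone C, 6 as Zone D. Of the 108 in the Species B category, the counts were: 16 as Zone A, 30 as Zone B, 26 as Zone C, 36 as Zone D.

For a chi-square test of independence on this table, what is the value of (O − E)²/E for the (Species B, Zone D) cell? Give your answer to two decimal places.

Row total (Species B) = 108; column total (Zone D) = 42; N = 184.
Expected count E = 108 × 42 / 184 = 24.652.
Contribution = (O − E)²/E = (36 − 24.652)² / 24.652 = 5.22.

5.22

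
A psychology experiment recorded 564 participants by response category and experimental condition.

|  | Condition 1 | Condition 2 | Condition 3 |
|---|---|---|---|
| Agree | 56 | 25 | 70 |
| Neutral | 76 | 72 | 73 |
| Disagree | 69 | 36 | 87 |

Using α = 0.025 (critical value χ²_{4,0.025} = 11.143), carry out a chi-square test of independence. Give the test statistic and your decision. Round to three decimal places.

Row totals: 151, 221, 192. Column totals: 201, 133, 230. Grand total N = 564.
Expected counts (row total × column total / N):
  Agree, Condition 1: 151×201/564 = 53.8138
  Agree, Condition 2: 151×133/564 = 35.6082
  Agree, Condition 3: 151×230/564 = 61.5780
  Neutral, Condition 1: 221×201/564 = 78.7606
  Neutral, Condition 2: 221×133/564 = 52.1152
  Neutral, Condition 3: 221×230/564 = 90.1241
  Disagree, Condition 1: 192×201/564 = 68.4255
  Disagree, Condition 2: 192×133/564 = 45.2766
  Disagree, Condition 3: 192×230/564 = 78.2979
Contributions (O − E)²/E:
  (56 − 53.8138)²/53.8138 = 0.0888
  (25 − 35.6082)²/35.6082 = 3.1603
  (70 − 61.5780)²/61.5780 = 1.1519
  (76 − 78.7606)²/78.7606 = 0.0968
  (72 − 52.1152)²/52.1152 = 7.5871
  (73 − 90.1241)²/90.1241 = 3.2537
  (69 − 68.4255)²/68.4255 = 0.0048
  (36 − 45.2766)²/45.2766 = 1.9007
  (87 − 78.2979)²/78.2979 = 0.9672
χ² = 0.0888 + 3.1603 + 1.1519 + 0.0968 + 7.5871 + 3.2537 + 0.0048 + 1.9007 + 0.9672 = 18.211
df = (3−1)(3−1) = 4. Since 18.211 > 11.143, reject the null hypothesis of independence at α = 0.025.

18.211; reject H₀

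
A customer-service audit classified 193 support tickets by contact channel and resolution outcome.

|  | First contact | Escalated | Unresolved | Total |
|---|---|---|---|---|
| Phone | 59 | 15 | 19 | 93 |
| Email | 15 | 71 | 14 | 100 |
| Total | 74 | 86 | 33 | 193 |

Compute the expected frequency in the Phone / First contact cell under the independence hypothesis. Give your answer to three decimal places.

35.658

Row total (Phone) = 93; column total (First contact) = 74; grand total N = 193.
Expected count = (row total × column total) / N = 93 × 74 / 193 = 35.658.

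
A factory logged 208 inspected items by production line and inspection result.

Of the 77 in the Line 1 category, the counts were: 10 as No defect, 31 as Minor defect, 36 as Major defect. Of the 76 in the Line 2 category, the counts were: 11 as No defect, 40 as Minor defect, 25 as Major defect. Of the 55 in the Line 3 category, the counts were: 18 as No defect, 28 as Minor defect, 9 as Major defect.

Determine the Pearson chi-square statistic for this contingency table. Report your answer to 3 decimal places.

18.063

Row totals: 77, 76, 55. Column totals: 39, 99, 70. Grand total N = 208.
Expected counts (row total × column total / N):
  Line 1, No defect: 77×39/208 = 14.4375
  Line 1, Minor defect: 77×99/208 = 36.6490
  Line 1, Major defect: 77×70/208 = 25.9135
  Line 2, No defect: 76×39/208 = 14.2500
  Line 2, Minor defect: 76×99/208 = 36.1731
  Line 2, Major defect: 76×70/208 = 25.5769
  Line 3, No defect: 55×39/208 = 10.3125
  Line 3, Minor defect: 55×99/208 = 26.1779
  Line 3, Major defect: 55×70/208 = 18.5096
Contributions (O − E)²/E:
  (10 − 14.4375)²/14.4375 = 1.3639
  (31 − 36.6490)²/36.6490 = 0.8707
  (36 − 25.9135)²/25.9135 = 3.9260
  (11 − 14.2500)²/14.2500 = 0.7412
  (40 − 36.1731)²/36.1731 = 0.4049
  (25 − 25.5769)²/25.5769 = 0.0130
  (18 − 10.3125)²/10.3125 = 5.7307
  (28 − 26.1779)²/26.1779 = 0.1268
  (9 − 18.5096)²/18.5096 = 4.8857
χ² = 1.3639 + 0.8707 + 3.9260 + 0.7412 + 0.4049 + 0.0130 + 5.7307 + 0.1268 + 4.8857 = 18.063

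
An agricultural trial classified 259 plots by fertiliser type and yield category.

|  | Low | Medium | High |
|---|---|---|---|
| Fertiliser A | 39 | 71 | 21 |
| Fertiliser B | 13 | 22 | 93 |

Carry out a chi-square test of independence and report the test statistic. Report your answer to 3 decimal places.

Row totals: 131, 128. Column totals: 52, 93, 114. Grand total N = 259.
Expected counts (row total × column total / N):
  Fertiliser A, Low: 131×52/259 = 26.3012
  Fertiliser A, Medium: 131×93/259 = 47.0386
  Fertiliser A, High: 131×114/259 = 57.6602
  Fertiliser B, Low: 128×52/259 = 25.6988
  Fertiliser B, Medium: 128×93/259 = 45.9614
  Fertiliser B, High: 128×114/259 = 56.3398
Contributions (O − E)²/E:
  (39 − 26.3012)²/26.3012 = 6.1313
  (71 − 47.0386)²/47.0386 = 12.2059
  (21 − 57.6602)²/57.6602 = 23.3085
  (13 − 25.6988)²/25.6988 = 6.2750
  (22 − 45.9614)²/45.9614 = 12.4920
  (93 − 56.3398)²/56.3398 = 23.8547
χ² = 6.1313 + 12.2059 + 23.3085 + 6.2750 + 12.4920 + 23.8547 = 84.267

84.267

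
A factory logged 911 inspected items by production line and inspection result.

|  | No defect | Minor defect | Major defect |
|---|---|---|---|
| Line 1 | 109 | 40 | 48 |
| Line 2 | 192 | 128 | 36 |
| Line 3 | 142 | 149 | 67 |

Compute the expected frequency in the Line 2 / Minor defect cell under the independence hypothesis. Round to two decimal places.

Row total (Line 2) = 356; column total (Minor defect) = 317; grand total N = 911.
Expected count = (row total × column total) / N = 356 × 317 / 911 = 123.88.

123.88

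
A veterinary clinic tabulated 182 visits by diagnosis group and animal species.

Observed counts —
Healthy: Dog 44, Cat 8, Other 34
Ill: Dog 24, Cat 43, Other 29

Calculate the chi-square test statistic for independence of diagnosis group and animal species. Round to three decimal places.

Row totals: 86, 96. Column totals: 68, 51, 63. Grand total N = 182.
Expected counts (row total × column total / N):
  Healthy, Dog: 86×68/182 = 32.1319
  Healthy, Cat: 86×51/182 = 24.0989
  Healthy, Other: 86×63/182 = 29.7692
  Ill, Dog: 96×68/182 = 35.8681
  Ill, Cat: 96×51/182 = 26.9011
  Ill, Other: 96×63/182 = 33.2308
Contributions (O − E)²/E:
  (44 − 32.1319)²/32.1319 = 4.3836
  (8 − 24.0989)²/24.0989 = 10.7546
  (34 − 29.7692)²/29.7692 = 0.6013
  (24 − 35.8681)²/35.8681 = 3.9269
  (43 − 26.9011)²/26.9011 = 9.6343
  (29 − 33.2308)²/33.2308 = 0.5386
χ² = 4.3836 + 10.7546 + 0.6013 + 3.9269 + 9.6343 + 0.5386 = 29.839

29.839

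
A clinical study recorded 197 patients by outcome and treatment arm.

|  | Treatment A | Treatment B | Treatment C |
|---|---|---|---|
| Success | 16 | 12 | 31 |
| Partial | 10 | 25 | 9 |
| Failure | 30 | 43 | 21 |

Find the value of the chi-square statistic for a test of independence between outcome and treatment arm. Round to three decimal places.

23.067

Row totals: 59, 44, 94. Column totals: 56, 80, 61. Grand total N = 197.
Expected counts (row total × column total / N):
  Success, Treatment A: 59×56/197 = 16.7716
  Success, Treatment B: 59×80/197 = 23.9594
  Success, Treatment C: 59×61/197 = 18.2690
  Partial, Treatment A: 44×56/197 = 12.5076
  Partial, Treatment B: 44×80/197 = 17.8680
  Partial, Treatment C: 44×61/197 = 13.6244
  Failure, Treatment A: 94×56/197 = 26.7208
  Failure, Treatment B: 94×80/197 = 38.1726
  Failure, Treatment C: 94×61/197 = 29.1066
Contributions (O − E)²/E:
  (16 − 16.7716)²/16.7716 = 0.0355
  (12 − 23.9594)²/23.9594 = 5.9696
  (31 − 18.2690)²/18.2690 = 8.8718
  (10 − 12.5076)²/12.5076 = 0.5027
  (25 − 17.8680)²/17.8680 = 2.8467
  (9 − 13.6244)²/13.6244 = 1.5696
  (30 − 26.7208)²/26.7208 = 0.4024
  (43 − 38.1726)²/38.1726 = 0.6105
  (21 − 29.1066)²/29.1066 = 2.2578
χ² = 0.0355 + 5.9696 + 8.8718 + 0.5027 + 2.8467 + 1.5696 + 0.4024 + 0.6105 + 2.2578 = 23.067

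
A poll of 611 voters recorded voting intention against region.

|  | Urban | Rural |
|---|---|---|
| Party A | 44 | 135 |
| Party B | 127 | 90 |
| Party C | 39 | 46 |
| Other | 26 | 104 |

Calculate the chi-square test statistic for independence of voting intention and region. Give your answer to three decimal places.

72.055

Row totals: 179, 217, 85, 130. Column totals: 236, 375. Grand total N = 611.
Expected counts (row total × column total / N):
  Party A, Urban: 179×236/611 = 69.13912
  Party A, Rural: 179×375/611 = 109.86088
  Party B, Urban: 217×236/611 = 83.81669
  Party B, Rural: 217×375/611 = 133.18331
  Party C, Urban: 85×236/611 = 32.83142
  Party C, Rural: 85×375/611 = 52.16858
  Other, Urban: 130×236/611 = 50.21277
  Other, Rural: 130×375/611 = 79.78723
Contributions (O − E)²/E:
  (44 − 69.13912)²/69.13912 = 9.1406
  (135 − 109.86088)²/109.86088 = 5.7525
  (127 − 83.81669)²/83.81669 = 22.2485
  (90 − 133.18331)²/133.18331 = 14.0017
  (39 − 32.83142)²/32.83142 = 1.1590
  (46 − 52.16858)²/52.16858 = 0.7294
  (26 − 50.21277)²/50.21277 = 11.6755
  (104 − 79.78723)²/79.78723 = 7.3478
χ² = 9.1406 + 5.7525 + 22.2485 + 14.0017 + 1.1590 + 0.7294 + 11.6755 + 7.3478 = 72.055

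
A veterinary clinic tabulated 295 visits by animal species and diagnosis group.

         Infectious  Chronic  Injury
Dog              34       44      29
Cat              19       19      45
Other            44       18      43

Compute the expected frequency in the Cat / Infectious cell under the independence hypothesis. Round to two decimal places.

Row total (Cat) = 83; column total (Infectious) = 97; grand total N = 295.
Expected count = (row total × column total) / N = 83 × 97 / 295 = 27.29.

27.29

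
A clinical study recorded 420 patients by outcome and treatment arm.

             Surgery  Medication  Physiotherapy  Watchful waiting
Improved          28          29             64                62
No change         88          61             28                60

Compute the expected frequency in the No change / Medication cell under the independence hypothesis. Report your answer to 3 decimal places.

Row total (No change) = 237; column total (Medication) = 90; grand total N = 420.
Expected count = (row total × column total) / N = 237 × 90 / 420 = 50.786.

50.786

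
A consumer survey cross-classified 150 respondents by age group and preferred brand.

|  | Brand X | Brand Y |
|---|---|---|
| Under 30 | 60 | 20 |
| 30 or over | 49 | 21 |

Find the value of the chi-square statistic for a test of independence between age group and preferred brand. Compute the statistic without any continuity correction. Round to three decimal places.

Row totals: 80, 70. Column totals: 109, 41. Grand total N = 150.
Expected counts (row total × column total / N):
  Under 30, Brand X: 80×109/150 = 58.1333
  Under 30, Brand Y: 80×41/150 = 21.8667
  30 or over, Brand X: 70×109/150 = 50.8667
  30 or over, Brand Y: 70×41/150 = 19.1333
Contributions (O − E)²/E:
  (60 − 58.1333)²/58.1333 = 0.0599
  (20 − 21.8667)²/21.8667 = 0.1594
  (49 − 50.8667)²/50.8667 = 0.0685
  (21 − 19.1333)²/19.1333 = 0.1821
χ² = 0.0599 + 0.1594 + 0.0685 + 0.1821 = 0.470

0.470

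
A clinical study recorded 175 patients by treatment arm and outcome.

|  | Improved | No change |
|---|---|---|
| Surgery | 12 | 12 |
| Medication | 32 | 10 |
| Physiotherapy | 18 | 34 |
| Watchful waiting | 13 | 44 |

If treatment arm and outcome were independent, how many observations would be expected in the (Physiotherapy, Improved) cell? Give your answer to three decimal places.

22.286

Row total (Physiotherapy) = 52; column total (Improved) = 75; grand total N = 175.
Expected count = (row total × column total) / N = 52 × 75 / 175 = 22.286.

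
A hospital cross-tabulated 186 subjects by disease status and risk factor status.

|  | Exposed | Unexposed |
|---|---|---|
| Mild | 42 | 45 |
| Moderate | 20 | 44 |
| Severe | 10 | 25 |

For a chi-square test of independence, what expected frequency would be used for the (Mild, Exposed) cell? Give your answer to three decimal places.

Row total (Mild) = 87; column total (Exposed) = 72; grand total N = 186.
Expected count = (row total × column total) / N = 87 × 72 / 186 = 33.677.

33.677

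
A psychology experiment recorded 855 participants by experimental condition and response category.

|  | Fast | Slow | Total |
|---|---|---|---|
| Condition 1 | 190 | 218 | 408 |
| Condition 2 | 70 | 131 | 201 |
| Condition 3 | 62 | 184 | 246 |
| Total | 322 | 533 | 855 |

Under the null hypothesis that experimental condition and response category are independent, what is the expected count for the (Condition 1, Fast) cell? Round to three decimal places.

Row total (Condition 1) = 408; column total (Fast) = 322; grand total N = 855.
Expected count = (row total × column total) / N = 408 × 322 / 855 = 153.656.

153.656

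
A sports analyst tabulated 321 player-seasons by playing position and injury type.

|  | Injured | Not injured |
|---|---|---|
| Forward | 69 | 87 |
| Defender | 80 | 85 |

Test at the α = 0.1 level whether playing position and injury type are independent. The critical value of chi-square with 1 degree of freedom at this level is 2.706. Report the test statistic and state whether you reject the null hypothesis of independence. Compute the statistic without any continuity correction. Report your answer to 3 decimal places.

Row totals: 156, 165. Column totals: 149, 172. Grand total N = 321.
Expected counts (row total × column total / N):
  Forward, Injured: 156×149/321 = 72.4112
  Forward, Not injured: 156×172/321 = 83.5888
  Defender, Injured: 165×149/321 = 76.5888
  Defender, Not injured: 165×172/321 = 88.4112
Contributions (O − E)²/E:
  (69 − 72.4112)²/72.4112 = 0.1607
  (87 − 83.5888)²/83.5888 = 0.1392
  (80 − 76.5888)²/76.5888 = 0.1519
  (85 − 88.4112)²/88.4112 = 0.1316
χ² = 0.1607 + 0.1392 + 0.1519 + 0.1316 = 0.583
df = (2−1)(2−1) = 1. Since 0.583 < 2.706, fail to reject the null hypothesis of independence at α = 0.1.

0.583; fail to reject H₀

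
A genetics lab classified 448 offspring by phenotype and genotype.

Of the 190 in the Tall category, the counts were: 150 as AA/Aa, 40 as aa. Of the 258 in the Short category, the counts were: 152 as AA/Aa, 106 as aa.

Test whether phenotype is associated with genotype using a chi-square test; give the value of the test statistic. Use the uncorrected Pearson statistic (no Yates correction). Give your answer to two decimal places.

19.99

Row totals: 190, 258. Column totals: 302, 146. Grand total N = 448.
Expected counts (row total × column total / N):
  Tall, AA/Aa: 190×302/448 = 128.080
  Tall, aa: 190×146/448 = 61.920
  Short, AA/Aa: 258×302/448 = 173.920
  Short, aa: 258×146/448 = 84.080
Contributions (O − E)²/E:
  (150 − 128.080)²/128.080 = 3.7515
  (40 − 61.920)²/61.920 = 7.7598
  (152 − 173.920)²/173.920 = 2.7627
  (106 − 84.080)²/84.080 = 5.7146
χ² = 3.7515 + 7.7598 + 2.7627 + 5.7146 = 19.99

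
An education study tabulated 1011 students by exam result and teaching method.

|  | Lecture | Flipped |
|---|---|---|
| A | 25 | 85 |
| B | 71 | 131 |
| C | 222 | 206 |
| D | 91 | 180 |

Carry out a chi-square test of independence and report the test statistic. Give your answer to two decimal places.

45.18

Row totals: 110, 202, 428, 271. Column totals: 409, 602. Grand total N = 1011.
Expected counts (row total × column total / N):
  A, Lecture: 110×409/1011 = 44.5005
  A, Flipped: 110×602/1011 = 65.4995
  B, Lecture: 202×409/1011 = 81.7191
  B, Flipped: 202×602/1011 = 120.2809
  C, Lecture: 428×409/1011 = 173.1474
  C, Flipped: 428×602/1011 = 254.8526
  D, Lecture: 271×409/1011 = 109.6330
  D, Flipped: 271×602/1011 = 161.3670
Contributions (O − E)²/E:
  (25 − 44.5005)²/44.5005 = 8.5453
  (85 − 65.4995)²/65.4995 = 5.8057
  (71 − 81.7191)²/81.7191 = 1.4060
  (131 − 120.2809)²/120.2809 = 0.9553
  (222 − 173.1474)²/173.1474 = 13.7835
  (206 − 254.8526)²/254.8526 = 9.3645
  (91 − 109.6330)²/109.6330 = 3.1668
  (180 − 161.3670)²/161.3670 = 2.1515
χ² = 8.5453 + 5.8057 + 1.4060 + 0.9553 + 13.7835 + 9.3645 + 3.1668 + 2.1515 = 45.18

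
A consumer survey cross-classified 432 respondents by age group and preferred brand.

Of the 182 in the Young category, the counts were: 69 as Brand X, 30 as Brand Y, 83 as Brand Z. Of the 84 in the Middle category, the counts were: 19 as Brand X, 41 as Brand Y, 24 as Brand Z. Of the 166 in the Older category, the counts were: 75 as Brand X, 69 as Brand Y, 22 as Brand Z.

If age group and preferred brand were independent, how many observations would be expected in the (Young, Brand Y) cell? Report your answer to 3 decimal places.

Row total (Young) = 182; column total (Brand Y) = 140; grand total N = 432.
Expected count = (row total × column total) / N = 182 × 140 / 432 = 58.981.

58.981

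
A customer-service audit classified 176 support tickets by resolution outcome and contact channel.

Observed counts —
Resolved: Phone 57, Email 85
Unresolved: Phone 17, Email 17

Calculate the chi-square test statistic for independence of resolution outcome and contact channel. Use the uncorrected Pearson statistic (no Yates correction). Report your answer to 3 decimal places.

Row totals: 142, 34. Column totals: 74, 102. Grand total N = 176.
Expected counts (row total × column total / N):
  Resolved, Phone: 142×74/176 = 59.7045
  Resolved, Email: 142×102/176 = 82.2955
  Unresolved, Phone: 34×74/176 = 14.2955
  Unresolved, Email: 34×102/176 = 19.7045
Contributions (O − E)²/E:
  (57 − 59.7045)²/59.7045 = 0.1225
  (85 − 82.2955)²/82.2955 = 0.0889
  (17 − 14.2955)²/14.2955 = 0.5117
  (17 − 19.7045)²/19.7045 = 0.3712
χ² = 0.1225 + 0.0889 + 0.5117 + 0.3712 = 1.094

1.094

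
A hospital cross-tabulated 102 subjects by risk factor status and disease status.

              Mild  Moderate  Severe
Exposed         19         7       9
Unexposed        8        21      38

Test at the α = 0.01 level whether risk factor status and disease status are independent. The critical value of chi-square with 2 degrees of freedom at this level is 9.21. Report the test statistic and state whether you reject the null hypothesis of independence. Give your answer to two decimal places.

Row totals: 35, 67. Column totals: 27, 28, 47. Grand total N = 102.
Expected counts (row total × column total / N):
  Exposed, Mild: 35×27/102 = 9.265
  Exposed, Moderate: 35×28/102 = 9.608
  Exposed, Severe: 35×47/102 = 16.127
  Unexposed, Mild: 67×27/102 = 17.735
  Unexposed, Moderate: 67×28/102 = 18.392
  Unexposed, Severe: 67×47/102 = 30.873
Contributions (O − E)²/E:
  (19 − 9.265)²/9.265 = 10.2288
  (7 − 9.608)²/9.608 = 0.7079
  (9 − 16.127)²/16.127 = 3.1496
  (8 − 17.735)²/17.735 = 5.3437
  (21 − 18.392)²/18.392 = 0.3698
  (38 − 30.873)²/30.873 = 1.6453
χ² = 10.2288 + 0.7079 + 3.1496 + 5.3437 + 0.3698 + 1.6453 = 21.45
df = (2−1)(3−1) = 2. Since 21.45 > 9.21, reject the null hypothesis of independence at α = 0.01.

21.45; reject H₀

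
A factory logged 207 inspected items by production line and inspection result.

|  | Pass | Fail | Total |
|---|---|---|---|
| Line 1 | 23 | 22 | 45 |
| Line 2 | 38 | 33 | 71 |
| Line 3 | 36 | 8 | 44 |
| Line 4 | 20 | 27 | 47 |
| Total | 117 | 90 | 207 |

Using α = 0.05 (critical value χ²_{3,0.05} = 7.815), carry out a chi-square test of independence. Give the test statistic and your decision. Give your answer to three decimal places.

15.985; reject H₀

Grand total N = 207.
Expected counts (row total × column total / N):
  Line 1, Pass: 45×117/207 = 25.43478
  Line 1, Fail: 45×90/207 = 19.56522
  Line 2, Pass: 71×117/207 = 40.13043
  Line 2, Fail: 71×90/207 = 30.86957
  Line 3, Pass: 44×117/207 = 24.86957
  Line 3, Fail: 44×90/207 = 19.13043
  Line 4, Pass: 47×117/207 = 26.56522
  Line 4, Fail: 47×90/207 = 20.43478
Contributions (O − E)²/E:
  (23 − 25.43478)²/25.43478 = 0.2331
  (22 − 19.56522)²/19.56522 = 0.3030
  (38 − 40.13043)²/40.13043 = 0.1131
  (33 − 30.86957)²/30.86957 = 0.1470
  (36 − 24.86957)²/24.86957 = 4.9814
  (8 − 19.13043)²/19.13043 = 6.4759
  (20 − 26.56522)²/26.56522 = 1.6225
  (27 − 20.43478)²/20.43478 = 2.1093
χ² = 0.2331 + 0.3030 + 0.1131 + 0.1470 + 4.9814 + 6.4759 + 1.6225 + 2.1093 = 15.985
df = (4−1)(2−1) = 3. Since 15.985 > 7.815, reject the null hypothesis of independence at α = 0.05.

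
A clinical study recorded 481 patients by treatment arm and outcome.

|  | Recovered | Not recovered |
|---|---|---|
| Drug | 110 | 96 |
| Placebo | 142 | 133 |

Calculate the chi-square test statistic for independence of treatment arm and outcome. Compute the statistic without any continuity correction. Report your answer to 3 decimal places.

Row totals: 206, 275. Column totals: 252, 229. Grand total N = 481.
Expected counts (row total × column total / N):
  Drug, Recovered: 206×252/481 = 107.9252
  Drug, Not recovered: 206×229/481 = 98.0748
  Placebo, Recovered: 275×252/481 = 144.0748
  Placebo, Not recovered: 275×229/481 = 130.9252
Contributions (O − E)²/E:
  (110 − 107.9252)²/107.9252 = 0.0399
  (96 − 98.0748)²/98.0748 = 0.0439
  (142 − 144.0748)²/144.0748 = 0.0299
  (133 − 130.9252)²/130.9252 = 0.0329
χ² = 0.0399 + 0.0439 + 0.0299 + 0.0329 = 0.147

0.147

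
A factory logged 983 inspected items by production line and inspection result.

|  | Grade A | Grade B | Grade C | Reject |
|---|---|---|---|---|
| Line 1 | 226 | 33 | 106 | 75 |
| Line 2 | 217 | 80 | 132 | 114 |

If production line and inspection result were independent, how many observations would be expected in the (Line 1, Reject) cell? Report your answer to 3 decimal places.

Row total (Line 1) = 440; column total (Reject) = 189; grand total N = 983.
Expected count = (row total × column total) / N = 440 × 189 / 983 = 84.598.

84.598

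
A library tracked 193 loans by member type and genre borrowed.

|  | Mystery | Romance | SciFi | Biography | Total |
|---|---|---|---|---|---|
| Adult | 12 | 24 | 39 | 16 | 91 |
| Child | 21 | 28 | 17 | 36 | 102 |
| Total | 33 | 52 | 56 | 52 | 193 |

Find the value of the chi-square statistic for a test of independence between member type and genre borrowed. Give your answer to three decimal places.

18.531

Grand total N = 193.
Expected counts (row total × column total / N):
  Adult, Mystery: 91×33/193 = 15.5596
  Adult, Romance: 91×52/193 = 24.5181
  Adult, SciFi: 91×56/193 = 26.4041
  Adult, Biography: 91×52/193 = 24.5181
  Child, Mystery: 102×33/193 = 17.4404
  Child, Romance: 102×52/193 = 27.4819
  Child, SciFi: 102×56/193 = 29.5959
  Child, Biography: 102×52/193 = 27.4819
Contributions (O − E)²/E:
  (12 − 15.5596)²/15.5596 = 0.8143
  (24 − 24.5181)²/24.5181 = 0.0109
  (39 − 26.4041)²/26.4041 = 6.0088
  (16 − 24.5181)²/24.5181 = 2.9594
  (21 − 17.4404)²/17.4404 = 0.7265
  (28 − 27.4819)²/27.4819 = 0.0098
  (17 − 29.5959)²/29.5959 = 5.3608
  (36 − 27.4819)²/27.4819 = 2.6402
χ² = 0.8143 + 0.0109 + 6.0088 + 2.9594 + 0.7265 + 0.0098 + 5.3608 + 2.6402 = 18.531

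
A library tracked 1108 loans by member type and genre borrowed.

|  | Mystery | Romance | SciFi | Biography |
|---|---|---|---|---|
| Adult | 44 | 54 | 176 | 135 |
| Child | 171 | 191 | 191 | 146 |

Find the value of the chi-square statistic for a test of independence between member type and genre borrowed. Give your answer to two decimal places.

Row totals: 409, 699. Column totals: 215, 245, 367, 281. Grand total N = 1108.
Expected counts (row total × column total / N):
  Adult, Mystery: 409×215/1108 = 79.364
  Adult, Romance: 409×245/1108 = 90.438
  Adult, SciFi: 409×367/1108 = 135.472
  Adult, Biography: 409×281/1108 = 103.727
  Child, Mystery: 699×215/1108 = 135.636
  Child, Romance: 699×245/1108 = 154.562
  Child, SciFi: 699×367/1108 = 231.528
  Child, Biography: 699×281/1108 = 177.273
Contributions (O − E)²/E:
  (44 − 79.364)²/79.364 = 15.7579
  (54 − 90.438)²/90.438 = 14.6811
  (176 − 135.472)²/135.472 = 12.1244
  (135 − 103.727)²/103.727 = 9.4286
  (171 − 135.636)²/135.636 = 9.2204
  (191 − 154.562)²/154.562 = 8.5903
  (191 − 231.528)²/231.528 = 7.0943
  (146 − 177.273)²/177.273 = 5.5169
χ² = 15.7579 + 14.6811 + 12.1244 + 9.4286 + 9.2204 + 8.5903 + 7.0943 + 5.5169 = 82.41

82.41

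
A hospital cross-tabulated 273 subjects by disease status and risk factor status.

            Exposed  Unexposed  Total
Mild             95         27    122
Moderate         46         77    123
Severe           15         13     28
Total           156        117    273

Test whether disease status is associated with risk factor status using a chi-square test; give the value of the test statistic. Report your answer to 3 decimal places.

41.125

Grand total N = 273.
Expected counts (row total × column total / N):
  Mild, Exposed: 122×156/273 = 69.7143
  Mild, Unexposed: 122×117/273 = 52.2857
  Moderate, Exposed: 123×156/273 = 70.2857
  Moderate, Unexposed: 123×117/273 = 52.7143
  Severe, Exposed: 28×156/273 = 16.0000
  Severe, Unexposed: 28×117/273 = 12.0000
Contributions (O − E)²/E:
  (95 − 69.7143)²/69.7143 = 9.1712
  (27 − 52.2857)²/52.2857 = 12.2283
  (46 − 70.2857)²/70.2857 = 8.3914
  (77 − 52.7143)²/52.7143 = 11.1885
  (15 − 16.0000)²/16.0000 = 0.0625
  (13 − 12.0000)²/12.0000 = 0.0833
χ² = 9.1712 + 12.2283 + 8.3914 + 11.1885 + 0.0625 + 0.0833 = 41.125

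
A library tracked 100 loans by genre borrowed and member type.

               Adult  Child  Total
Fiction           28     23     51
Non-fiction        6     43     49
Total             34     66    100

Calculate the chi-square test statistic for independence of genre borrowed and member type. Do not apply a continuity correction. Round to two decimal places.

20.26

Grand total N = 100.
Expected counts (row total × column total / N):
  Fiction, Adult: 51×34/100 = 17.340
  Fiction, Child: 51×66/100 = 33.660
  Non-fiction, Adult: 49×34/100 = 16.660
  Non-fiction, Child: 49×66/100 = 32.340
Contributions (O − E)²/E:
  (28 − 17.340)²/17.340 = 6.5534
  (23 − 33.660)²/33.660 = 3.3760
  (6 − 16.660)²/16.660 = 6.8209
  (43 − 32.340)²/32.340 = 3.5138
χ² = 6.5534 + 3.3760 + 6.8209 + 3.5138 = 20.26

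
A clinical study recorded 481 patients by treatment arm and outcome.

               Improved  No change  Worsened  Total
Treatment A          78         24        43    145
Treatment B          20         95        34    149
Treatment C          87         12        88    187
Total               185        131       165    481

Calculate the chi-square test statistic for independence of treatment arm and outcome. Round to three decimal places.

160.635

Grand total N = 481.
Expected counts (row total × column total / N):
  Treatment A, Improved: 145×185/481 = 55.76923
  Treatment A, No change: 145×131/481 = 39.49064
  Treatment A, Worsened: 145×165/481 = 49.74012
  Treatment B, Improved: 149×185/481 = 57.30769
  Treatment B, No change: 149×131/481 = 40.58004
  Treatment B, Worsened: 149×165/481 = 51.11227
  Treatment C, Improved: 187×185/481 = 71.92308
  Treatment C, No change: 187×131/481 = 50.92931
  Treatment C, Worsened: 187×165/481 = 64.14761
Contributions (O − E)²/E:
  (78 − 55.76923)²/55.76923 = 8.8616
  (24 − 39.49064)²/39.49064 = 6.0764
  (43 − 49.74012)²/49.74012 = 0.9133
  (20 − 57.30769)²/57.30769 = 24.2876
  (95 − 40.58004)²/40.58004 = 72.9800
  (34 − 51.11227)²/51.11227 = 5.7291
  (87 − 71.92308)²/71.92308 = 3.1605
  (12 − 50.92931)²/50.92931 = 29.7568
  (88 − 64.14761)²/64.14761 = 8.8692
χ² = 8.8616 + 6.0764 + 0.9133 + 24.2876 + 72.9800 + 5.7291 + 3.1605 + 29.7568 + 8.8692 = 160.635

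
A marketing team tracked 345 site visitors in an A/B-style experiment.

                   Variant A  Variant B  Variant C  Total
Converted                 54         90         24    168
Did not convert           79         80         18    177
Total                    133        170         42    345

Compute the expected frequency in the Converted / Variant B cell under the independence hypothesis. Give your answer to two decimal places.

Row total (Converted) = 168; column total (Variant B) = 170; grand total N = 345.
Expected count = (row total × column total) / N = 168 × 170 / 345 = 82.78.

82.78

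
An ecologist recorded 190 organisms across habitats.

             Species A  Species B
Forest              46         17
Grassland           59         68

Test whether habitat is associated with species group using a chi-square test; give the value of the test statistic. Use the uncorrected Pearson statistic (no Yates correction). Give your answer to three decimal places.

Row totals: 63, 127. Column totals: 105, 85. Grand total N = 190.
Expected counts (row total × column total / N):
  Forest, Species A: 63×105/190 = 34.8158
  Forest, Species B: 63×85/190 = 28.1842
  Grassland, Species A: 127×105/190 = 70.1842
  Grassland, Species B: 127×85/190 = 56.8158
Contributions (O − E)²/E:
  (46 − 34.8158)²/34.8158 = 3.5928
  (17 − 28.1842)²/28.1842 = 4.4382
  (59 − 70.1842)²/70.1842 = 1.7823
  (68 − 56.8158)²/56.8158 = 2.2016
χ² = 3.5928 + 4.4382 + 1.7823 + 2.2016 = 12.015

12.015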